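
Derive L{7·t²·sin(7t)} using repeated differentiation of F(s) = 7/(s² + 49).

F(s) = 7/(s² + 49). F'(s) = -14s/(s² + 49)². F''(s) = -14(49 - 3s²)/(s² + 49)³ = (42s² - 686)/(s² + 49)³. So L{t²·sin(7t)} = (-1)² F''(s) = (42s² - 686)/(s² + 49)³. Then L{7·t²·sin(7t)} = 7·(42s² - 686)/(s² + 49)³ = (294s² - 4802)/(s² + 49)³

Final answer: (294s² - 4802)/(s² + 49)³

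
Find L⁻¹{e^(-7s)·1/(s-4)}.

L⁻¹{1/(s-4)} = e^(4t). By the time shift theorem, L⁻¹{e^(-as)F(s)} = u(t-a)f(t-a) with a=7, so L⁻¹{e^(-7s)·1/(s-4)} = u(t-7)·e^(4(t-7))

Final answer: u(t-7)·e^(4(t-7))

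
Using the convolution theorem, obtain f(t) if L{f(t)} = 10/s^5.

10/s^5 = (10/s)·(1/s^4) = L{10}·L{t^3/6}. By convolution, f(t) = 10*t^3/6 = ∫₀ᵗ 10·τ^3/6 dτ = 10·t^4/24

Final answer: 10·t^4/24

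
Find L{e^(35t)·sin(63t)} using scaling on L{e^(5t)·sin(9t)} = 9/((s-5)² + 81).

Scaling with a=7: L{e^(35t)·sin(63t)} = (1/7) · 9/((s/7-5)² + 81). Simplifying: 63/((s-35)² + 3969)

Final answer: 63/((s-35)² + 3969)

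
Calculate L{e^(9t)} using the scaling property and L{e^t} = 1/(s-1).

Using L{f(at)} = (1/a)F(s/a) with a=9 and f(t) = e^t: L{e^(9t)} = (1/9) · 1/((s/9)-1) = (1/9) · 9/(s-9) = 1/(s-9)

Final answer: 1/(s-9)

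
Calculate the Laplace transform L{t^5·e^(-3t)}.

L{t^n·e^(at)} = n!/(s-a)^(n+1), so L{t^5·e^(-3t)} = 120/(s+3)^6

Final answer: 120/(s+3)^6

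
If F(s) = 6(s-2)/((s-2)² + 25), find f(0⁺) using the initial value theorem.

f(0⁺) = lim_{s→∞} sF(s) = lim_{s→∞} 6s(s-2)/((s-2)² + 25) = 6

Final answer: 6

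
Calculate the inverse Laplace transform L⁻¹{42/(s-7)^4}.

L⁻¹{n!/(s-a)^(n+1)} = t^n·e^(at) with n=3, a=7. So L⁻¹{6/(s-7)^4} = t^3·e^(7t), and L⁻¹{42/(s-7)^4} = (42/6)·t^3·e^(7t) = 7·t^3·e^(7t)

Final answer: 7·t^3·e^(7t)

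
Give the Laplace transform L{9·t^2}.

L{t^n} = n!/s^(n+1), so L{t^2} = 2/s^3. Then L{9·t^2} = 9·2/s^3 = 18/s^3

Final answer: 18/s^3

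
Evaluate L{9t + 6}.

L{9t + 6} = 9·L{t} + 6·L{1} = 9/s² + 6/s

Final answer: 9/s² + 6/s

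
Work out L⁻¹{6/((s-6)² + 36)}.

Form: b/((s-a)² + b²) → e^(at)sin(bt). With a=6, b=6

Final answer: e^(6t)·sin(6t)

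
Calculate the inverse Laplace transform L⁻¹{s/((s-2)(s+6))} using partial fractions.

Using partial fractions, f(t) = (2e^(2t) + 6e^(-6t))/8

Final answer: (2e^(2t) + 6e^(-6t))/8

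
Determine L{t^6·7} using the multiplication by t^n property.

L{7} = 7/s. d^1/ds^1[1/s] = -1/s². d^2/ds^2[1/s] = 2/s^3. d^3/ds^3[1/s] = -6/s^4. d^4/ds^4[1/s] = 24/s^5. d^5/ds^5[1/s] = -120/s^6. d^6/ds^6[1/s] = 720/s^7. So L{t^6} = (-1)^{6}·720/s^7 = 720/s^7. Then L{t^6·7} = 7·720/s^7 = 5040/s^7

Final answer: 5040/s^7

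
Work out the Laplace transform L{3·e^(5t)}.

L{e^(at)} = 1/(s-a), so L{e^(5t)} = 1/(s-5). Then L{3·e^(5t)} = 3/(s-5)

Final answer: 3/(s-5)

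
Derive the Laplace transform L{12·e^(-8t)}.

L{e^(at)} = 1/(s-a), so L{e^(-8t)} = 1/(s+8). Then L{12·e^(-8t)} = 12/(s+8)

Final answer: 12/(s+8)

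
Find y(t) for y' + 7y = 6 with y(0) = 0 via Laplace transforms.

sY + 7Y = 6/s. Y = 6/(s(s+7)). Partial fractions: Y = 6/7/s - 6/7/(s+7)

Final answer: y(t) = 6/7(1 - e^(-7t))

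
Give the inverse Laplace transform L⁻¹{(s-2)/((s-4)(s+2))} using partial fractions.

Using partial fractions, f(t) = (2e^(4t) + 4e^(-2t))/6

Final answer: (2e^(4t) + 4e^(-2t))/6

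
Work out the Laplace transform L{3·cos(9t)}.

L{cos(ωt)} = s/(s² + ω²), so L{cos(9t)} = s/(s² + 81). Then L{3·cos(9t)} = 3·s/(s² + 81) = 3s/(s² + 81)

Final answer: 3s/(s² + 81)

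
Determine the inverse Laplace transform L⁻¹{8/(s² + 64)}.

L⁻¹{8/(s² + 64)} = sin(8t)

Final answer: sin(8t)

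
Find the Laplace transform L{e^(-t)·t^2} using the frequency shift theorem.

L{e^(at)·t^n} = n!/(s-a)^(n+1), so L{e^(-t)·t^2} = 2/(s+1)^3

Final answer: 2/(s+1)^3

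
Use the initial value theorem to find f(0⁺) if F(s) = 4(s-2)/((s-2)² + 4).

f(0⁺) = lim_{s→∞} sF(s) = lim_{s→∞} 4s(s-2)/((s-2)² + 4) = 4

Final answer: 4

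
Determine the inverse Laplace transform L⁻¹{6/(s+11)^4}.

L⁻¹{n!/(s-a)^(n+1)} = t^n·e^(at), so L⁻¹{6/(s+11)^4} = t^3·e^(-11t)

Final answer: t^3·e^(-11t)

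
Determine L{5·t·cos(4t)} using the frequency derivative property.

L{cos(4t)} = s/(s² + 16). Derivative: d/ds[s/(s² + 16)] = [(s² + 16) - s·2s]/(s² + 16)² = (16 - s²)/(s² + 16)². So L{t·cos(4t)} = -F'(s) = (s² - 16)/(s² + 16)². Then L{5·t·cos(4t)} = 5·(s² - 16)/(s² + 16)²

Final answer: 5·(s² - 16)/(s² + 16)²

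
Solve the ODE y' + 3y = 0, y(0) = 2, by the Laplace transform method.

L{y'} + 3L{y} = 0. sY - 2 + 3Y = 0. Y(s+3) = 2. Y = 2/(s+3)

Final answer: y(t) = 2e^(-3t)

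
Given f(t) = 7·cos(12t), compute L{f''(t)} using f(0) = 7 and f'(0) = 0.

F(s) = 7s/(s² + 144). L{f''(t)} = s²F(s) - sf(0) - f'(0) = 7s³/(s² + 144) - 7s = (7s³ - 7s(s² + 144))/(s² + 144) = -1008s/(s² + 144)

Final answer: -1008s/(s² + 144)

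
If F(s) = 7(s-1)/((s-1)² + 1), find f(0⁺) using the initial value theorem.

f(0⁺) = lim_{s→∞} sF(s) = lim_{s→∞} 7s(s-1)/((s-1)² + 1) = 7

Final answer: 7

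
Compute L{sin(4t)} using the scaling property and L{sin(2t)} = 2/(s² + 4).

Using L{f(at)} = (1/a)F(s/a) with a=2: L{sin(4t)} = (1/2) · 2/((s/2)² + 4) = (1/2) · 2·4/(s² + 16) = 4/(s² + 16)

Final answer: 4/(s² + 16)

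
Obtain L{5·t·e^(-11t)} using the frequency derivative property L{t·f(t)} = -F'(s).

L{e^(-11t)} = 1/(s+11). By frequency derivative: L{t·e^(-11t)} = -d/ds[1/(s+11)] = -(-1)/(s+11)² = 1/(s+11)². Then L{5·t·e^(-11t)} = 5·1/(s+11)² = 5/(s+11)²

Final answer: 5/(s+11)²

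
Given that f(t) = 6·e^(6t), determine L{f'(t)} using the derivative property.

f(0) = 6, F(s) = 6/(s-6). L{f'(t)} = s·F(s) - f(0) = 6s/(s-6) - 6 = (6s - 6(s-6))/(s-6) = 36/(s-6)

Final answer: 36/(s-6)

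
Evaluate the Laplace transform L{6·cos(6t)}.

L{cos(ωt)} = s/(s² + ω²), so L{cos(6t)} = s/(s² + 36). Then L{6·cos(6t)} = 6·s/(s² + 36) = 6s/(s² + 36)

Final answer: 6s/(s² + 36)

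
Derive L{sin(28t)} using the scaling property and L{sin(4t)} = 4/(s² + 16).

Using L{f(at)} = (1/a)F(s/a) with a=7: L{sin(28t)} = (1/7) · 4/((s/7)² + 16) = (1/7) · 4·49/(s² + 784) = 28/(s² + 784)

Final answer: 28/(s² + 784)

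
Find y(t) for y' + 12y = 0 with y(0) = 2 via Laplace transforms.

L{y'} + 12L{y} = 0. sY - 2 + 12Y = 0. Y(s+12) = 2. Y = 2/(s+12)

Final answer: y(t) = 2e^(-12t)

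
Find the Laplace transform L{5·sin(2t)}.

L{sin(ωt)} = ω/(s² + ω²), so L{sin(2t)} = 2/(s² + 4). Then L{5·sin(2t)} = 5·2/(s² + 4) = 10/(s² + 4)

Final answer: 10/(s² + 4)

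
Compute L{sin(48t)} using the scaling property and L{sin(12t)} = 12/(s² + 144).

Using L{f(at)} = (1/a)F(s/a) with a=4: L{sin(48t)} = (1/4) · 12/((s/4)² + 144) = (1/4) · 12·16/(s² + 2304) = 48/(s² + 2304)

Final answer: 48/(s² + 2304)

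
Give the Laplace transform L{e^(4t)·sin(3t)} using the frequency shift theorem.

Frequency shift: L{e^(at)f(t)} = F(s-a). L{e^(4t)·sin(3t)} = 3/((s-4)² + 9)

Final answer: 3/((s-4)² + 9)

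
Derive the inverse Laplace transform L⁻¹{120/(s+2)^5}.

L⁻¹{n!/(s-a)^(n+1)} = t^n·e^(at) with n=4, a=-2. So L⁻¹{24/(s+2)^5} = t^4·e^(-2t), and L⁻¹{120/(s+2)^5} = (120/24)·t^4·e^(-2t) = 5·t^4·e^(-2t)

Final answer: 5·t^4·e^(-2t)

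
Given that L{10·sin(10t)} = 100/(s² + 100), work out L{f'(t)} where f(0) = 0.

L{f'(t)} = s·F(s) - f(0) = s·100/(s² + 100) - 0 = 100s/(s² + 100)

Final answer: 100s/(s² + 100)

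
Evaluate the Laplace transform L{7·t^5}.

L{t^n} = n!/s^(n+1), so L{t^5} = 120/s^6. Then L{7·t^5} = 7·120/s^6 = 840/s^6

Final answer: 840/s^6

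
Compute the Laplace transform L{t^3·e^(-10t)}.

L{t^n·e^(at)} = n!/(s-a)^(n+1), so L{t^3·e^(-10t)} = 6/(s+10)^4

Final answer: 6/(s+10)^4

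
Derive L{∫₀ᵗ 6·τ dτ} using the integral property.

L{∫₀ᵗ f(τ)dτ} = F(s)/s with f(t) = 6t. F(s) = 6/s^2, so L{∫₀ᵗ 6·τ dτ} = (6/s^2)/s = 6/s^3. (Check: ∫₀ᵗ 6·τ dτ = 6t^2/2.)

Final answer: 6/s^3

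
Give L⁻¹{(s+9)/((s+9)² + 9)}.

Using frequency shift: L⁻¹{(s-a)/((s-a)² + b²)} = e^(at)cos(bt). Here a=-9, b=3

Final answer: e^(-9t)·cos(3t)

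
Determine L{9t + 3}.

L{9t + 3} = 9·L{t} + 3·L{1} = 9/s² + 3/s

Final answer: 9/s² + 3/s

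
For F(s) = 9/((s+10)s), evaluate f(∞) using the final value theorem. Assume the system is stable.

f(∞) = lim_{s→0} sF(s) = lim_{s→0} 9/(s+10) = 9/10

Final answer: 9/10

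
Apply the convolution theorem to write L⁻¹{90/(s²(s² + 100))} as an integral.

90/(s²(s² + 100)) = (1/s²)·(90/(s² + 100)) = L{t}·L{9·sin(10t)}. So f(t) = t*(9·sin(10t)) = ∫₀ᵗ 9τ·sin(10(t-τ)) dτ

Final answer: ∫₀ᵗ 9τ·sin(10(t-τ)) dτ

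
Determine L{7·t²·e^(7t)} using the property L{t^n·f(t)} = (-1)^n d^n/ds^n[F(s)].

L{e^(7t)} = 1/(s-7). d/ds[1/(s-7)] = -1/(s-7)². d²/ds²[1/(s-7)] = 2/(s-7)³. So L{t²·e^(7t)} = (-1)² · 2/(s-7)³ = 2/(s-7)³. Then L{7·t²·e^(7t)} = 7·2/(s-7)³ = 14/(s-7)³

Final answer: 14/(s-7)³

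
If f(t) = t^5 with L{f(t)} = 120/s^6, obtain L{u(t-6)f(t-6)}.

Time shift theorem: L{u(t-a)f(t-a)} = e^(-as)F(s). Here a=6, F(s) = 120/s^6, so L{u(t-6)f(t-6)} = e^(-6s)·120/s^6

Final answer: e^(-6s)·120/s^6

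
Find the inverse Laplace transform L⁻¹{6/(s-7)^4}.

L⁻¹{n!/(s-a)^(n+1)} = t^n·e^(at), so L⁻¹{6/(s-7)^4} = t^3·e^(7t)

Final answer: t^3·e^(7t)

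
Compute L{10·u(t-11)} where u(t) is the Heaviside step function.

L{u(t-a)} = e^(-as)/s. Here a=11, so L{u(t-11)} = e^(-11s)/s, and L{10·u(t-11)} = 10·e^(-11s)/s

Final answer: 10·e^(-11s)/s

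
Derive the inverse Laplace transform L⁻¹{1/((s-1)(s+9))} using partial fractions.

Decompose: A/(s-1) + B/(s+9). A = 1/10, B = -1/10. f(t) = (e^t - e^(-9t))/10

Final answer: (e^t - e^(-9t))/10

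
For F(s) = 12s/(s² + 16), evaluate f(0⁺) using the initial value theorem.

f(0⁺) = lim_{s→∞} s·12s/(s² + 16) = lim_{s→∞} 12s²/(s² + 16) = 12

Final answer: 12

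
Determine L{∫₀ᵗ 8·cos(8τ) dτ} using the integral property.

L{∫₀ᵗ f(τ)dτ} = F(s)/s with F(s) = 8s/(s² + 64), so the result is (8s/(s² + 64))/s = 8/(s² + 64)

Final answer: 8/(s² + 64)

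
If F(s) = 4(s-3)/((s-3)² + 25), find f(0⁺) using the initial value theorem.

f(0⁺) = lim_{s→∞} sF(s) = lim_{s→∞} 4s(s-3)/((s-3)² + 25) = 4

Final answer: 4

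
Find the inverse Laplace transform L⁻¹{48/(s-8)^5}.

L⁻¹{n!/(s-a)^(n+1)} = t^n·e^(at) with n=4, a=8. So L⁻¹{24/(s-8)^5} = t^4·e^(8t), and L⁻¹{48/(s-8)^5} = (48/24)·t^4·e^(8t) = 2·t^4·e^(8t)

Final answer: 2·t^4·e^(8t)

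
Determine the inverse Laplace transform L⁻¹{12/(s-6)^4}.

L⁻¹{n!/(s-a)^(n+1)} = t^n·e^(at) with n=3, a=6. So L⁻¹{6/(s-6)^4} = t^3·e^(6t), and L⁻¹{12/(s-6)^4} = (12/6)·t^3·e^(6t) = 2·t^3·e^(6t)

Final answer: 2·t^3·e^(6t)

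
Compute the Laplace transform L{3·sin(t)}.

L{sin(ωt)} = ω/(s² + ω²), so L{sin(t)} = 1/(s² + 1). Then L{3·sin(t)} = 3·1/(s² + 1) = 3/(s² + 1)

Final answer: 3/(s² + 1)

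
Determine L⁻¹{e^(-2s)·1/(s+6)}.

L⁻¹{1/(s+6)} = e^(-6t). By the time shift theorem, L⁻¹{e^(-as)F(s)} = u(t-a)f(t-a) with a=2, so L⁻¹{e^(-2s)·1/(s+6)} = u(t-2)·e^(-6(t-2))

Final answer: u(t-2)·e^(-6(t-2))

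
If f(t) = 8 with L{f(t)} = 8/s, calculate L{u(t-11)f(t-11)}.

Time shift theorem: L{u(t-a)f(t-a)} = e^(-as)F(s). Here a=11, F(s) = 8/s, so L{u(t-11)f(t-11)} = e^(-11s)·8/s

Final answer: e^(-11s)·8/s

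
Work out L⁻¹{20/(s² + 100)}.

This is the form c·a/(s² + a²) with a = 10, c = 2. L⁻¹ = 2·sin(10t)

Final answer: 2·sin(10t)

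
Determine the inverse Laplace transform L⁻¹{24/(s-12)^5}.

L⁻¹{n!/(s-a)^(n+1)} = t^n·e^(at) with n=4, a=12. So L⁻¹{24/(s-12)^5} = t^4·e^(12t)

Final answer: t^4·e^(12t)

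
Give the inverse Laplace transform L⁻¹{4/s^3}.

L⁻¹{n!/s^(n+1)} = t^n with n=2. So L⁻¹{2/s^3} = t^2, and L⁻¹{4/s^3} = (4/2)·t^2 = 2·t^2

Final answer: 2·t^2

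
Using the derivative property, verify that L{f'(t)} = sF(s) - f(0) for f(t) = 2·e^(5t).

f'(t) = 10e^(5t). Direct: L{f'(t)} = 10/(s-5). Property: s·2/(s-5) - 2 = (2s - 2(s-5))/(s-5) = 10/(s-5). ✓

Final answer: 10/(s-5)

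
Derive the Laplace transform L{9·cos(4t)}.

L{cos(ωt)} = s/(s² + ω²), so L{cos(4t)} = s/(s² + 16). Then L{9·cos(4t)} = 9·s/(s² + 16) = 9s/(s² + 16)

Final answer: 9s/(s² + 16)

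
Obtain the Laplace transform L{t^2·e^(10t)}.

L{t^n·e^(at)} = n!/(s-a)^(n+1), so L{t^2·e^(10t)} = 2/(s-10)^3

Final answer: 2/(s-10)^3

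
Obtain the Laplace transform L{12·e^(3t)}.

L{e^(at)} = 1/(s-a), so L{e^(3t)} = 1/(s-3). Then L{12·e^(3t)} = 12/(s-3)

Final answer: 12/(s-3)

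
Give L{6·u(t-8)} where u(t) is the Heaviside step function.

L{u(t-a)} = e^(-as)/s. Here a=8, so L{u(t-8)} = e^(-8s)/s, and L{6·u(t-8)} = 6·e^(-8s)/s

Final answer: 6·e^(-8s)/s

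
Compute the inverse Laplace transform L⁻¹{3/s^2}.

L⁻¹{n!/s^(n+1)} = t^n with n=1. So L⁻¹{1/s^2} = t, and L⁻¹{3/s^2} = (3/1)·t = 3·t

Final answer: 3·t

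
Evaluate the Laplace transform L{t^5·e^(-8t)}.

L{t^n·e^(at)} = n!/(s-a)^(n+1), so L{t^5·e^(-8t)} = 120/(s+8)^6

Final answer: 120/(s+8)^6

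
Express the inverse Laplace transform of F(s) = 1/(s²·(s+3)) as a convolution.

1/(s²·(s+3)) = (1/s^2)·(1/(s+3)) = L{t}·L{e^(-3t)}. So f(t) = t*e^(-3t) = ∫₀ᵗ τ·e^(-3(t-τ)) dτ

Final answer: ∫₀ᵗ τ·e^(-3(t-τ)) dτ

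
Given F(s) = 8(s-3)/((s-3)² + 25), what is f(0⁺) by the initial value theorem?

f(0⁺) = lim_{s→∞} sF(s) = lim_{s→∞} 8s(s-3)/((s-3)² + 25) = 8

Final answer: 8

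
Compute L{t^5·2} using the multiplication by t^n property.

L{2} = 2/s. d^1/ds^1[1/s] = -1/s². d^2/ds^2[1/s] = 2/s^3. d^3/ds^3[1/s] = -6/s^4. d^4/ds^4[1/s] = 24/s^5. d^5/ds^5[1/s] = -120/s^6. So L{t^5} = (-1)^{5}·-120/s^6 = 120/s^6. Then L{t^5·2} = 2·120/s^6 = 240/s^6

Final answer: 240/s^6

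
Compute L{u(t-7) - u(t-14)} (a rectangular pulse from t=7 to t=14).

L{u(t-a)} = e^(-as)/s. L{u(t-7) - u(t-14)} = (e^(-7s) - e^(-14s))/s

Final answer: (e^(-7s) - e^(-14s))/s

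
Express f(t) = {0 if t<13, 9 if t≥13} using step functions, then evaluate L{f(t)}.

f(t) = 9·u(t-13). L{u(t-13)} = e^(-13s)/s, so L{f(t)} = 9·e^(-13s)/s

Final answer: 9·e^(-13s)/s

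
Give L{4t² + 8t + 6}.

L{4t² + 8t + 6} = 4·2/s³ + 8/s² + 6/s = 8/s³ + 8/s² + 6/s

Final answer: 8/s³ + 8/s² + 6/s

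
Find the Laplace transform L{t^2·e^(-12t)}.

L{t^n·e^(at)} = n!/(s-a)^(n+1), so L{t^2·e^(-12t)} = 2/(s+12)^3

Final answer: 2/(s+12)^3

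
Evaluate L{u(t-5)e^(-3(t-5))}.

u(t-a)f(t-a) with f(t)=e^(-3t). L{e^(-3t)} = 1/(s+3). By time shift: e^(-5s)/(s+3)

Final answer: e^(-5s)/(s+3)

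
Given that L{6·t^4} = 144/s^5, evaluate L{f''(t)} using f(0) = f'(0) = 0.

L{f''(t)} = s²F(s) - sf(0) - f'(0) = s²·144/s^5 - 0 - 0 = 144/s^3

Final answer: 144/s^3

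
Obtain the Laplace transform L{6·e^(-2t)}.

L{e^(at)} = 1/(s-a), so L{e^(-2t)} = 1/(s+2). Then L{6·e^(-2t)} = 6/(s+2)

Final answer: 6/(s+2)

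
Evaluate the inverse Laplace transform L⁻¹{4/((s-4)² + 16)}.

Using frequency shift, L⁻¹{4/((s-4)² + 16)} = e^(4t)·sin(4t)

Final answer: e^(4t)·sin(4t)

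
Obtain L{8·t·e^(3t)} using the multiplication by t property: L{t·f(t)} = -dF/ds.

Using L{t^n·e^(at)} = n!/(s-a)^(n+1), L{t·e^(3t)} = 1/(s-3)^2, so L{8·t·e^(3t)} = 8·1/(s-3)^2 = 8/(s-3)^2

Final answer: 8/(s-3)^2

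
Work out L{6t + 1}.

L{6t + 1} = 6·L{t} + L{1} = 6/s² + 1/s

Final answer: 6/s² + 1/s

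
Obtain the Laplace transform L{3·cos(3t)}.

L{cos(ωt)} = s/(s² + ω²), so L{cos(3t)} = s/(s² + 9). Then L{3·cos(3t)} = 3·s/(s² + 9) = 3s/(s² + 9)

Final answer: 3s/(s² + 9)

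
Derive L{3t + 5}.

L{3t + 5} = 3·L{t} + 5·L{1} = 3/s² + 5/s

Final answer: 3/s² + 5/s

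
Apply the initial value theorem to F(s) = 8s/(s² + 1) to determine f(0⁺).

f(0⁺) = lim_{s→∞} s·8s/(s² + 1) = lim_{s→∞} 8s²/(s² + 1) = 8

Final answer: 8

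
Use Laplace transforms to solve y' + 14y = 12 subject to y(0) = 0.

sY + 14Y = 12/s. Y = 12/(s(s+14)). Partial fractions: Y = 6/7/s - 6/7/(s+14)

Final answer: y(t) = 6/7(1 - e^(-14t))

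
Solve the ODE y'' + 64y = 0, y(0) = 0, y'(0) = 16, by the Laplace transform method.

L{y''} + 64L{y} = 0. s²Y - 0 - 16 + 64Y = 0. Y(s² + 64) = 16. Y = (16)/(s² + 64). Inverting: y(t) = 2sin(8t)

Final answer: y(t) = 2sin(8t)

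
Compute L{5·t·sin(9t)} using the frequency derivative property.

L{sin(9t)} = 9/(s² + 81). By L{t·f(t)} = -F'(s): -d/ds[9/(s² + 81)] = -(9)·(-2s)/(s² + 81)² = 18s/(s² + 81)². Then L{5·t·sin(9t)} = 5·18s/(s² + 81)² = 90s/(s² + 81)²

Final answer: 90s/(s² + 81)²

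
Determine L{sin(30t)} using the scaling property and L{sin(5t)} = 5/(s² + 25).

Using L{f(at)} = (1/a)F(s/a) with a=6: L{sin(30t)} = (1/6) · 5/((s/6)² + 25) = (1/6) · 5·36/(s² + 900) = 30/(s² + 900)

Final answer: 30/(s² + 900)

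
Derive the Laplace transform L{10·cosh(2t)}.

L{cosh(ωt)} = s/(s² - ω²), so L{cosh(2t)} = s/(s² - 4). Then L{10·cosh(2t)} = 10·s/(s² - 4) = 10s/(s² - 4)

Final answer: 10s/(s² - 4)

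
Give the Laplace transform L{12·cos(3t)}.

L{cos(ωt)} = s/(s² + ω²), so L{cos(3t)} = s/(s² + 9). Then L{12·cos(3t)} = 12·s/(s² + 9) = 12s/(s² + 9)

Final answer: 12s/(s² + 9)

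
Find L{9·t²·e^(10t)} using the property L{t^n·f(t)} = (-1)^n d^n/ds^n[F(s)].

L{e^(10t)} = 1/(s-10). d/ds[1/(s-10)] = -1/(s-10)². d²/ds²[1/(s-10)] = 2/(s-10)³. So L{t²·e^(10t)} = (-1)² · 2/(s-10)³ = 2/(s-10)³. Then L{9·t²·e^(10t)} = 9·2/(s-10)³ = 18/(s-10)³

Final answer: 18/(s-10)³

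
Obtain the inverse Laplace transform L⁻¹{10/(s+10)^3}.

L⁻¹{n!/(s-a)^(n+1)} = t^n·e^(at) with n=2, a=-10. So L⁻¹{2/(s+10)^3} = t^2·e^(-10t), and L⁻¹{10/(s+10)^3} = (10/2)·t^2·e^(-10t) = 5·t^2·e^(-10t)

Final answer: 5·t^2·e^(-10t)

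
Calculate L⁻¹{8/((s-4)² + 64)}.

Form: b/((s-a)² + b²) → e^(at)sin(bt). With a=4, b=8

Final answer: e^(4t)·sin(8t)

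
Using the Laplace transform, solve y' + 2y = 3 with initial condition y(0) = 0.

sY + 2Y = 3/s. Y = 3/(s(s+2)). Partial fractions: Y = 3/2/s - 3/2/(s+2)

Final answer: y(t) = 3/2(1 - e^(-2t))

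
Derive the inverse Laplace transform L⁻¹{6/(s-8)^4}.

L⁻¹{n!/(s-a)^(n+1)} = t^n·e^(at), so L⁻¹{6/(s-8)^4} = t^3·e^(8t)

Final answer: t^3·e^(8t)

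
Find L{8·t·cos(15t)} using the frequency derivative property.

L{cos(15t)} = s/(s² + 225). Derivative: d/ds[s/(s² + 225)] = [(s² + 225) - s·2s]/(s² + 225)² = (225 - s²)/(s² + 225)². So L{t·cos(15t)} = -F'(s) = (s² - 225)/(s² + 225)². Then L{8·t·cos(15t)} = 8·(s² - 225)/(s² + 225)²

Final answer: 8·(s² - 225)/(s² + 225)²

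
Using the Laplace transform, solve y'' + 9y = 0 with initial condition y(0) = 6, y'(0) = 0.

L{y''} + 9L{y} = 0. s²Y - 6s - 0 + 9Y = 0. Y(s² + 9) = 6s. Y = (6s)/(s² + 9). Inverting: y(t) = 6cos(3t)

Final answer: y(t) = 6cos(3t)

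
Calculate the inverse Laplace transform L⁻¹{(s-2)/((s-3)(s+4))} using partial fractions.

Using partial fractions, f(t) = (e^(3t) + 6e^(-4t))/7

Final answer: (e^(3t) + 6e^(-4t))/7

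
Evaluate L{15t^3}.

L{t^n} = n!/s^(n+1). So L{15t^3} = 15·3!/s^4 = 90/s^4

Final answer: 90/s^4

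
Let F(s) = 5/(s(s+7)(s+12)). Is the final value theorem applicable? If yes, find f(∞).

Poles of sF(s) = 5/((s+7)(s+12)) are at s = -7 and s = -12, both in the left half-plane. Theorem applies. f(∞) = lim_{s→0} sF(s) = 5/(7·12) = 5/84

Final answer: 5/84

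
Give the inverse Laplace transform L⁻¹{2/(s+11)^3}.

L⁻¹{n!/(s-a)^(n+1)} = t^n·e^(at), so L⁻¹{2/(s+11)^3} = t^2·e^(-11t)

Final answer: t^2·e^(-11t)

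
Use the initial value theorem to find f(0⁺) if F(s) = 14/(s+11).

f(0⁺) = lim_{s→∞} s·14/(s+11) = lim_{s→∞} 14s/(s+11) = 14

Final answer: 14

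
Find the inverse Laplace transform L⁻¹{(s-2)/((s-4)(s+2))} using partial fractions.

Using partial fractions, f(t) = (2e^(4t) + 4e^(-2t))/6

Final answer: (2e^(4t) + 4e^(-2t))/6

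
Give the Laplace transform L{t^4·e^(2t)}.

L{t^n·e^(at)} = n!/(s-a)^(n+1), so L{t^4·e^(2t)} = 24/(s-2)^5

Final answer: 24/(s-2)^5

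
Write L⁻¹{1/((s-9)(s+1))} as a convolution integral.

1/((s-9)(s+1)) = (1/(s-9))·(1/(s+1)) = L{e^(9t)}·L{e^(-t)}. So f(t) = e^(9t)*e^(-t) = ∫₀ᵗ e^(9τ)·e^(-(t-τ)) dτ

Final answer: ∫₀ᵗ e^(9τ)·e^(-(t-τ)) dτ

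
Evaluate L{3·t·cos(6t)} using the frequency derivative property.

L{cos(6t)} = s/(s² + 36). Derivative: d/ds[s/(s² + 36)] = [(s² + 36) - s·2s]/(s² + 36)² = (36 - s²)/(s² + 36)². So L{t·cos(6t)} = -F'(s) = (s² - 36)/(s² + 36)². Then L{3·t·cos(6t)} = 3·(s² - 36)/(s² + 36)²

Final answer: 3·(s² - 36)/(s² + 36)²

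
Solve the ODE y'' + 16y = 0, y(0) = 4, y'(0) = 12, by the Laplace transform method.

L{y''} + 16L{y} = 0. s²Y - 4s - 12 + 16Y = 0. Y(s² + 16) = 4s + 12. Y = (4s + 12)/(s² + 16). Inverting: y(t) = 4cos(4t) + 3sin(4t)

Final answer: y(t) = 4cos(4t) + 3sin(4t)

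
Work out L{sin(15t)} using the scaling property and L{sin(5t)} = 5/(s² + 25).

Using L{f(at)} = (1/a)F(s/a) with a=3: L{sin(15t)} = (1/3) · 5/((s/3)² + 25) = (1/3) · 5·9/(s² + 225) = 15/(s² + 225)

Final answer: 15/(s² + 225)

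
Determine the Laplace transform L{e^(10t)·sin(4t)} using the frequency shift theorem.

Frequency shift: L{e^(at)f(t)} = F(s-a). L{e^(10t)·sin(4t)} = 4/((s-10)² + 16)

Final answer: 4/((s-10)² + 16)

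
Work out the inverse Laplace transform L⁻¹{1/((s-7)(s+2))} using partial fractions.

Decompose: A/(s-7) + B/(s+2). A = 1/9, B = -1/9. f(t) = (e^(7t) - e^(-2t))/9

Final answer: (e^(7t) - e^(-2t))/9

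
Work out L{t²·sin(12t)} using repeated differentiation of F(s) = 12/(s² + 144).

F(s) = 12/(s² + 144). F'(s) = -24s/(s² + 144)². F''(s) = -24(144 - 3s²)/(s² + 144)³ = (72s² - 3456)/(s² + 144)³. So L{t²·sin(12t)} = (-1)² F''(s) = (72s² - 3456)/(s² + 144)³

Final answer: (72s² - 3456)/(s² + 144)³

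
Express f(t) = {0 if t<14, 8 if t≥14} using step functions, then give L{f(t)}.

f(t) = 8·u(t-14). L{u(t-14)} = e^(-14s)/s, so L{f(t)} = 8·e^(-14s)/s

Final answer: 8·e^(-14s)/s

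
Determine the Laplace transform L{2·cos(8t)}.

L{cos(ωt)} = s/(s² + ω²), so L{cos(8t)} = s/(s² + 64). Then L{2·cos(8t)} = 2·s/(s² + 64) = 2s/(s² + 64)

Final answer: 2s/(s² + 64)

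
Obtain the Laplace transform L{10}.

L{10} = 10 · L{1} = 10/s

Final answer: 10/s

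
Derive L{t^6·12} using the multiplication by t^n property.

L{12} = 12/s. d^1/ds^1[1/s] = -1/s². d^2/ds^2[1/s] = 2/s^3. d^3/ds^3[1/s] = -6/s^4. d^4/ds^4[1/s] = 24/s^5. d^5/ds^5[1/s] = -120/s^6. d^6/ds^6[1/s] = 720/s^7. So L{t^6} = (-1)^{6}·720/s^7 = 720/s^7. Then L{t^6·12} = 12·720/s^7 = 8640/s^7

Final answer: 8640/s^7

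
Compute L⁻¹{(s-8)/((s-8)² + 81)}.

Using frequency shift: L⁻¹{(s-a)/((s-a)² + b²)} = e^(at)cos(bt). Here a=8, b=9

Final answer: e^(8t)·cos(9t)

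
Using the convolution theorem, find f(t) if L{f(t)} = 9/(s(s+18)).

9/(s(s+18)) = (9/s)·(1/(s+18)) = L{9}·L{e^(-18t)}. By convolution, f(t) = 9*e^(-18t) = ∫₀ᵗ 9·e^(-18τ) dτ = 9·(1 - e^(-18t))/18

Final answer: 9·(1 - e^(-18t))/18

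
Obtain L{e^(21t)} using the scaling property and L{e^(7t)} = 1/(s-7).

Using L{f(at)} = (1/a)F(s/a) with a=3 and f(t) = e^(7t): L{e^(21t)} = (1/3) · 1/((s/3)-7) = (1/3) · 3/(s-21) = 1/(s-21)

Final answer: 1/(s-21)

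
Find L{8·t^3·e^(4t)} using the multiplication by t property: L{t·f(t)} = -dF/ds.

Using L{t^n·e^(at)} = n!/(s-a)^(n+1), L{t^3·e^(4t)} = 6/(s-4)^4, so L{8·t^3·e^(4t)} = 8·6/(s-4)^4 = 48/(s-4)^4

Final answer: 48/(s-4)^4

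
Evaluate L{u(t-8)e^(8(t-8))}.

u(t-a)f(t-a) with f(t)=e^(8t). L{e^(8t)} = 1/(s-8). By time shift: e^(-8s)/(s-8)

Final answer: e^(-8s)/(s-8)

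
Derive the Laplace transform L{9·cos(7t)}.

L{cos(ωt)} = s/(s² + ω²), so L{cos(7t)} = s/(s² + 49). Then L{9·cos(7t)} = 9·s/(s² + 49) = 9s/(s² + 49)

Final answer: 9s/(s² + 49)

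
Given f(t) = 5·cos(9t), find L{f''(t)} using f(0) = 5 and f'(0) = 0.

F(s) = 5s/(s² + 81). L{f''(t)} = s²F(s) - sf(0) - f'(0) = 5s³/(s² + 81) - 5s = (5s³ - 5s(s² + 81))/(s² + 81) = -405s/(s² + 81)

Final answer: -405s/(s² + 81)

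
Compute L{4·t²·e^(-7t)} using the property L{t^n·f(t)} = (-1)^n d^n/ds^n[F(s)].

L{e^(-7t)} = 1/(s+7). d/ds[1/(s+7)] = -1/(s+7)². d²/ds²[1/(s+7)] = 2/(s+7)³. So L{t²·e^(-7t)} = (-1)² · 2/(s+7)³ = 2/(s+7)³. Then L{4·t²·e^(-7t)} = 4·2/(s+7)³ = 8/(s+7)³

Final answer: 8/(s+7)³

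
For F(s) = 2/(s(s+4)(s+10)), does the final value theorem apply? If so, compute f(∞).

Poles of sF(s) = 2/((s+4)(s+10)) are at s = -4 and s = -10, both in the left half-plane. Theorem applies. f(∞) = lim_{s→0} sF(s) = 2/(4·10) = 1/20

Final answer: 1/20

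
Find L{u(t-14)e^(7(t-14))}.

u(t-a)f(t-a) with f(t)=e^(7t). L{e^(7t)} = 1/(s-7). By time shift: e^(-14s)/(s-7)

Final answer: e^(-14s)/(s-7)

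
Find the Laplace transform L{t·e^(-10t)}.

L{t^n·e^(at)} = n!/(s-a)^(n+1), so L{t·e^(-10t)} = 1/(s+10)^2

Final answer: 1/(s+10)^2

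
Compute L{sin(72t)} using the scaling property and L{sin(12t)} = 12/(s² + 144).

Using L{f(at)} = (1/a)F(s/a) with a=6: L{sin(72t)} = (1/6) · 12/((s/6)² + 144) = (1/6) · 12·36/(s² + 5184) = 72/(s² + 5184)

Final answer: 72/(s² + 5184)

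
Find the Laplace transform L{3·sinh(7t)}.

L{sinh(ωt)} = ω/(s² - ω²), so L{sinh(7t)} = 7/(s² - 49). Then L{3·sinh(7t)} = 3·7/(s² - 49) = 21/(s² - 49)

Final answer: 21/(s² - 49)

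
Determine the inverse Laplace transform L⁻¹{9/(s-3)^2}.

L⁻¹{n!/(s-a)^(n+1)} = t^n·e^(at) with n=1, a=3. So L⁻¹{1/(s-3)^2} = t·e^(3t), and L⁻¹{9/(s-3)^2} = (9/1)·t·e^(3t) = 9·t·e^(3t)

Final answer: 9·t·e^(3t)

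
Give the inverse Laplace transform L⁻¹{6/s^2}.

L⁻¹{n!/s^(n+1)} = t^n with n=1. So L⁻¹{1/s^2} = t, and L⁻¹{6/s^2} = (6/1)·t = 6·t

Final answer: 6·t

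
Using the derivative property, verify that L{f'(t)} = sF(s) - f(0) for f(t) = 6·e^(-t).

f'(t) = -6e^(-t). Direct: L{f'(t)} = -6/(s+1). Property: s·6/(s+1) - 6 = (6s - 6(s+1))/(s+1) = -6/(s+1). ✓

Final answer: -6/(s+1)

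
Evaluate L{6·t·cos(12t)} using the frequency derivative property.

L{cos(12t)} = s/(s² + 144). Derivative: d/ds[s/(s² + 144)] = [(s² + 144) - s·2s]/(s² + 144)² = (144 - s²)/(s² + 144)². So L{t·cos(12t)} = -F'(s) = (s² - 144)/(s² + 144)². Then L{6·t·cos(12t)} = 6·(s² - 144)/(s² + 144)²

Final answer: 6·(s² - 144)/(s² + 144)²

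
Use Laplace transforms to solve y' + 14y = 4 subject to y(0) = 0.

sY + 14Y = 4/s. Y = 4/(s(s+14)). Partial fractions: Y = 2/7/s - 2/7/(s+14)

Final answer: y(t) = 2/7(1 - e^(-14t))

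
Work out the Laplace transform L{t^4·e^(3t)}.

L{t^n·e^(at)} = n!/(s-a)^(n+1), so L{t^4·e^(3t)} = 24/(s-3)^5

Final answer: 24/(s-3)^5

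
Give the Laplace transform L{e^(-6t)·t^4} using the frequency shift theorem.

L{e^(at)·t^n} = n!/(s-a)^(n+1), so L{e^(-6t)·t^4} = 24/(s+6)^5

Final answer: 24/(s+6)^5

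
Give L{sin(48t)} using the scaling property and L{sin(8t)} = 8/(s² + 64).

Using L{f(at)} = (1/a)F(s/a) with a=6: L{sin(48t)} = (1/6) · 8/((s/6)² + 64) = (1/6) · 8·36/(s² + 2304) = 48/(s² + 2304)

Final answer: 48/(s² + 2304)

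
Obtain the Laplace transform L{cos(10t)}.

L{cos(ωt)} = s/(s² + ω²), so L{cos(10t)} = s/(s² + 100)

Final answer: s/(s² + 100)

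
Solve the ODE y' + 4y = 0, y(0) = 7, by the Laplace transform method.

L{y'} + 4L{y} = 0. sY - 7 + 4Y = 0. Y(s+4) = 7. Y = 7/(s+4)

Final answer: y(t) = 7e^(-4t)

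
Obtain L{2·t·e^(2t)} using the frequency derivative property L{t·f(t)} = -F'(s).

L{e^(2t)} = 1/(s-2). By frequency derivative: L{t·e^(2t)} = -d/ds[1/(s-2)] = -(-1)/(s-2)² = 1/(s-2)². Then L{2·t·e^(2t)} = 2·1/(s-2)² = 2/(s-2)²

Final answer: 2/(s-2)²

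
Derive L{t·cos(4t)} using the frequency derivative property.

L{cos(4t)} = s/(s² + 16). Derivative: d/ds[s/(s² + 16)] = [(s² + 16) - s·2s]/(s² + 16)² = (16 - s²)/(s² + 16)². So L{t·cos(4t)} = -F'(s) = (s² - 16)/(s² + 16)²

Final answer: (s² - 16)/(s² + 16)²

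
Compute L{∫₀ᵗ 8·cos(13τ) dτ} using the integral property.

L{∫₀ᵗ f(τ)dτ} = F(s)/s with F(s) = 8s/(s² + 169), so the result is (8s/(s² + 169))/s = 8/(s² + 169)

Final answer: 8/(s² + 169)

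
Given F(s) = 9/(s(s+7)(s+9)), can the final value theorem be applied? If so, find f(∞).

Poles of sF(s) = 9/((s+7)(s+9)) are at s = -7 and s = -9, both in the left half-plane. Theorem applies. f(∞) = lim_{s→0} sF(s) = 9/(7·9) = 1/7

Final answer: 1/7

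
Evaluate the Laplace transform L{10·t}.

L{t^n} = n!/s^(n+1), so L{t} = 1/s^2. Then L{10·t} = 10·1/s^2 = 10/s^2

Final answer: 10/s^2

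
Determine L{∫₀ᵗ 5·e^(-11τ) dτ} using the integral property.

L{∫₀ᵗ f(τ)dτ} = F(s)/s with F(s) = 5/(s+11), so L{∫₀ᵗ 5·e^(-11τ) dτ} = 5/(s(s+11))

Final answer: 5/(s(s+11))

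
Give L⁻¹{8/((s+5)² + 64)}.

Form: b/((s-a)² + b²) → e^(at)sin(bt). With a=-5, b=8

Final answer: e^(-5t)·sin(8t)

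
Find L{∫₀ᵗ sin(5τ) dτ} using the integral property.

L{∫₀ᵗ f(τ)dτ} = F(s)/s with F(s) = 5/(s² + 25), so the result is (5/(s² + 25))/s = 5/(s(s² + 25))

Final answer: 5/(s(s² + 25))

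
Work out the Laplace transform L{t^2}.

L{t^n} = n!/s^(n+1), so L{t^2} = 2/s^3

Final answer: 2/s^3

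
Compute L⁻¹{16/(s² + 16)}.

This is the form c·a/(s² + a²) with a = 4, c = 4. L⁻¹ = 4·sin(4t)

Final answer: 4·sin(4t)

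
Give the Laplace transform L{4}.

L{4} = 4 · L{1} = 4/s

Final answer: 4/s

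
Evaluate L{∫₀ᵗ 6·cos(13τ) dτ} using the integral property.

L{∫₀ᵗ f(τ)dτ} = F(s)/s with F(s) = 6s/(s² + 169), so the result is (6s/(s² + 169))/s = 6/(s² + 169)

Final answer: 6/(s² + 169)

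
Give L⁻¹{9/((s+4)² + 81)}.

Form: b/((s-a)² + b²) → e^(at)sin(bt). With a=-4, b=9

Final answer: e^(-4t)·sin(9t)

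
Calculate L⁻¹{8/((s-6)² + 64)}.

Form: b/((s-a)² + b²) → e^(at)sin(bt). With a=6, b=8

Final answer: e^(6t)·sin(8t)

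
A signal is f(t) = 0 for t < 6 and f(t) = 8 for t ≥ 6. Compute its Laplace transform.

f(t) = 8·u(t-6). L{u(t-6)} = e^(-6s)/s, so L{f(t)} = 8·e^(-6s)/s

Final answer: 8·e^(-6s)/s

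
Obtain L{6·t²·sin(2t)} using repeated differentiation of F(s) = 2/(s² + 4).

F(s) = 2/(s² + 4). F'(s) = -4s/(s² + 4)². F''(s) = -4(4 - 3s²)/(s² + 4)³ = (12s² - 16)/(s² + 4)³. So L{t²·sin(2t)} = (-1)² F''(s) = (12s² - 16)/(s² + 4)³. Then L{6·t²·sin(2t)} = 6·(12s² - 16)/(s² + 4)³ = (72s² - 96)/(s² + 4)³

Final answer: (72s² - 96)/(s² + 4)³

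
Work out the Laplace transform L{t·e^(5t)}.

L{t^n·e^(at)} = n!/(s-a)^(n+1), so L{t·e^(5t)} = 1/(s-5)^2

Final answer: 1/(s-5)^2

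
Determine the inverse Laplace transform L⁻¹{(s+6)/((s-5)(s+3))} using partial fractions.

Using partial fractions, f(t) = (11e^(5t) - 3e^(-3t))/8

Final answer: (11e^(5t) - 3e^(-3t))/8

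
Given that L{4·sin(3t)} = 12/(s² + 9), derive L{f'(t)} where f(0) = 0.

L{f'(t)} = s·F(s) - f(0) = s·12/(s² + 9) - 0 = 12s/(s² + 9)

Final answer: 12s/(s² + 9)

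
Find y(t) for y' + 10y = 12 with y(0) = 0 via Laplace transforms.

sY + 10Y = 12/s. Y = 12/(s(s+10)). Partial fractions: Y = 6/5/s - 6/5/(s+10)

Final answer: y(t) = 6/5(1 - e^(-10t))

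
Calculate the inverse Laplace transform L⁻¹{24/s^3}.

L⁻¹{n!/s^(n+1)} = t^n with n=2. So L⁻¹{2/s^3} = t^2, and L⁻¹{24/s^3} = (24/2)·t^2 = 12·t^2

Final answer: 12·t^2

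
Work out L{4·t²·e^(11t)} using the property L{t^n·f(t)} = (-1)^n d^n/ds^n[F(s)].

L{e^(11t)} = 1/(s-11). d/ds[1/(s-11)] = -1/(s-11)². d²/ds²[1/(s-11)] = 2/(s-11)³. So L{t²·e^(11t)} = (-1)² · 2/(s-11)³ = 2/(s-11)³. Then L{4·t²·e^(11t)} = 4·2/(s-11)³ = 8/(s-11)³

Final answer: 8/(s-11)³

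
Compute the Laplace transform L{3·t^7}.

L{t^n} = n!/s^(n+1), so L{t^7} = 5040/s^8. Then L{3·t^7} = 3·5040/s^8 = 15120/s^8

Final answer: 15120/s^8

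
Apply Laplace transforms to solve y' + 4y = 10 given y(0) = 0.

sY + 4Y = 10/s. Y = 10/(s(s+4)). Partial fractions: Y = 5/2/s - 5/2/(s+4)

Final answer: y(t) = 5/2(1 - e^(-4t))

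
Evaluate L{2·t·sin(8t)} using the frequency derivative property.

L{sin(8t)} = 8/(s² + 64). By L{t·f(t)} = -F'(s): -d/ds[8/(s² + 64)] = -(8)·(-2s)/(s² + 64)² = 16s/(s² + 64)². Then L{2·t·sin(8t)} = 2·16s/(s² + 64)² = 32s/(s² + 64)²

Final answer: 32s/(s² + 64)²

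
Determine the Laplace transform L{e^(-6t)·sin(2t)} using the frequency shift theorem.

Frequency shift: L{e^(at)f(t)} = F(s-a). L{e^(-6t)·sin(2t)} = 2/((s+6)² + 4)

Final answer: 2/((s+6)² + 4)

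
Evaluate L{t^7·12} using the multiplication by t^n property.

L{12} = 12/s. d^1/ds^1[1/s] = -1/s². d^2/ds^2[1/s] = 2/s^3. d^3/ds^3[1/s] = -6/s^4. d^4/ds^4[1/s] = 24/s^5. d^5/ds^5[1/s] = -120/s^6. d^6/ds^6[1/s] = 720/s^7. d^7/ds^7[1/s] = -5040/s^8. So L{t^7} = (-1)^{7}·-5040/s^8 = 5040/s^8. Then L{t^7·12} = 12·5040/s^8 = 60480/s^8

Final answer: 60480/s^8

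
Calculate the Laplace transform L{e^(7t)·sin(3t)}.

L{e^(at)·sin(ωt)} = ω/((s-a)² + ω²), so L{e^(7t)·sin(3t)} = 3/((s-7)² + 9)

Final answer: 3/((s-7)² + 9)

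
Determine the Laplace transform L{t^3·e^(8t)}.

L{t^n·e^(at)} = n!/(s-a)^(n+1), so L{t^3·e^(8t)} = 6/(s-8)^4

Final answer: 6/(s-8)^4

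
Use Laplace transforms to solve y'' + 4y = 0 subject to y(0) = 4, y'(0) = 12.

L{y''} + 4L{y} = 0. s²Y - 4s - 12 + 4Y = 0. Y(s² + 4) = 4s + 12. Y = (4s + 12)/(s² + 4). Inverting: y(t) = 4cos(2t) + 6sin(2t)

Final answer: y(t) = 4cos(2t) + 6sin(2t)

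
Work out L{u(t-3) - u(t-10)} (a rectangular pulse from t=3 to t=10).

L{u(t-a)} = e^(-as)/s. L{u(t-3) - u(t-10)} = (e^(-3s) - e^(-10s))/s

Final answer: (e^(-3s) - e^(-10s))/s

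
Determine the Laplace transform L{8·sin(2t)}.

L{sin(ωt)} = ω/(s² + ω²), so L{sin(2t)} = 2/(s² + 4). Then L{8·sin(2t)} = 8·2/(s² + 4) = 16/(s² + 4)

Final answer: 16/(s² + 4)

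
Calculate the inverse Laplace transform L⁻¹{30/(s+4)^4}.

L⁻¹{n!/(s-a)^(n+1)} = t^n·e^(at) with n=3, a=-4. So L⁻¹{6/(s+4)^4} = t^3·e^(-4t), and L⁻¹{30/(s+4)^4} = (30/6)·t^3·e^(-4t) = 5·t^3·e^(-4t)

Final answer: 5·t^3·e^(-4t)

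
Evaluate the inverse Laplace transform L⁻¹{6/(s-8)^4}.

L⁻¹{n!/(s-a)^(n+1)} = t^n·e^(at), so L⁻¹{6/(s-8)^4} = t^3·e^(8t)

Final answer: t^3·e^(8t)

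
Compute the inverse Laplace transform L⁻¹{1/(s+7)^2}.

L⁻¹{n!/(s-a)^(n+1)} = t^n·e^(at), so L⁻¹{1/(s+7)^2} = t·e^(-7t)

Final answer: t·e^(-7t)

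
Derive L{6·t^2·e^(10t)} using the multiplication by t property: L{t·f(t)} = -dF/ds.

Using L{t^n·e^(at)} = n!/(s-a)^(n+1), L{t^2·e^(10t)} = 2/(s-10)^3, so L{6·t^2·e^(10t)} = 6·2/(s-10)^3 = 12/(s-10)^3

Final answer: 12/(s-10)^3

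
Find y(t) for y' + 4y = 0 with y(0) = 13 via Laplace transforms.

L{y'} + 4L{y} = 0. sY - 13 + 4Y = 0. Y(s+4) = 13. Y = 13/(s+4)

Final answer: y(t) = 13e^(-4t)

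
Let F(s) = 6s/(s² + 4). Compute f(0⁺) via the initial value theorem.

f(0⁺) = lim_{s→∞} s·6s/(s² + 4) = lim_{s→∞} 6s²/(s² + 4) = 6

Final answer: 6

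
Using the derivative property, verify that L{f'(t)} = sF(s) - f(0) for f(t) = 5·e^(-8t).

f'(t) = -40e^(-8t). Direct: L{f'(t)} = -40/(s+8). Property: s·5/(s+8) - 5 = (5s - 5(s+8))/(s+8) = -40/(s+8). ✓

Final answer: -40/(s+8)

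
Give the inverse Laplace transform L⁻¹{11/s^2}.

L⁻¹{n!/s^(n+1)} = t^n with n=1. So L⁻¹{1/s^2} = t, and L⁻¹{11/s^2} = (11/1)·t = 11·t

Final answer: 11·t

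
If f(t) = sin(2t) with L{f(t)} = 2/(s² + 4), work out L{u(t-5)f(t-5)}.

Time shift theorem: L{u(t-a)f(t-a)} = e^(-as)F(s). Here a=5, F(s) = 2/(s² + 4), so L{u(t-5)f(t-5)} = e^(-5s)·2/(s² + 4)

Final answer: e^(-5s)·2/(s² + 4)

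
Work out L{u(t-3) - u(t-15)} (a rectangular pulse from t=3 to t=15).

L{u(t-a)} = e^(-as)/s. L{u(t-3) - u(t-15)} = (e^(-3s) - e^(-15s))/s

Final answer: (e^(-3s) - e^(-15s))/s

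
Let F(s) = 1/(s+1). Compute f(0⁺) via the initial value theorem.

f(0⁺) = lim_{s→∞} s·1/(s+1) = lim_{s→∞} s/(s+1) = 1

Final answer: 1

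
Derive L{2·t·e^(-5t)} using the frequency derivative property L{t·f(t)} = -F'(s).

L{e^(-5t)} = 1/(s+5). By frequency derivative: L{t·e^(-5t)} = -d/ds[1/(s+5)] = -(-1)/(s+5)² = 1/(s+5)². Then L{2·t·e^(-5t)} = 2·1/(s+5)² = 2/(s+5)²

Final answer: 2/(s+5)²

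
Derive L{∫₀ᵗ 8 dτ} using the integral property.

L{∫₀ᵗ f(τ)dτ} = F(s)/s with f(t) = 8. F(s) = 8/s, so L{∫₀ᵗ 8 dτ} = (8/s)/s = 8/s². (Check: ∫₀ᵗ 8 dτ = 8t.)

Final answer: 8/s²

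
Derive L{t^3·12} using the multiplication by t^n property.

L{12} = 12/s. d^1/ds^1[1/s] = -1/s². d^2/ds^2[1/s] = 2/s^3. d^3/ds^3[1/s] = -6/s^4. So L{t^3} = (-1)^{3}·-6/s^4 = 6/s^4. Then L{t^3·12} = 12·6/s^4 = 72/s^4

Final answer: 72/s^4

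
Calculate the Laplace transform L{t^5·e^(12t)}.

L{t^n·e^(at)} = n!/(s-a)^(n+1), so L{t^5·e^(12t)} = 120/(s-12)^6

Final answer: 120/(s-12)^6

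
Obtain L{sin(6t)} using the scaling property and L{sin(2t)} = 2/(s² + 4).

Using L{f(at)} = (1/a)F(s/a) with a=3: L{sin(6t)} = (1/3) · 2/((s/3)² + 4) = (1/3) · 2·9/(s² + 36) = 6/(s² + 36)

Final answer: 6/(s² + 36)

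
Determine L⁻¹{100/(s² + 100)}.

This is the form c·a/(s² + a²) with a = 10, c = 10. L⁻¹ = 10·sin(10t)

Final answer: 10·sin(10t)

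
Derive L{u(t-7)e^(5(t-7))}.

u(t-a)f(t-a) with f(t)=e^(5t). L{e^(5t)} = 1/(s-5). By time shift: e^(-7s)/(s-5)

Final answer: e^(-7s)/(s-5)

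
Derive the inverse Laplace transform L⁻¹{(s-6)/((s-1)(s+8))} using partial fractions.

Using partial fractions, f(t) = (-5e^t + 14e^(-8t))/9

Final answer: (-5e^t + 14e^(-8t))/9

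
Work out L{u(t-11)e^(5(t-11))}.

u(t-a)f(t-a) with f(t)=e^(5t). L{e^(5t)} = 1/(s-5). By time shift: e^(-11s)/(s-5)

Final answer: e^(-11s)/(s-5)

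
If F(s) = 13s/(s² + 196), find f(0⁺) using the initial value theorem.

f(0⁺) = lim_{s→∞} s·13s/(s² + 196) = lim_{s→∞} 13s²/(s² + 196) = 13

Final answer: 13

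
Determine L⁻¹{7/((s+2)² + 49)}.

Form: b/((s-a)² + b²) → e^(at)sin(bt). With a=-2, b=7

Final answer: e^(-2t)·sin(7t)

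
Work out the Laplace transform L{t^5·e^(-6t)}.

L{t^n·e^(at)} = n!/(s-a)^(n+1), so L{t^5·e^(-6t)} = 120/(s+6)^6

Final answer: 120/(s+6)^6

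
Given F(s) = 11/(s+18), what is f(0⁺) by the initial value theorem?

f(0⁺) = lim_{s→∞} s·11/(s+18) = lim_{s→∞} 11s/(s+18) = 11

Final answer: 11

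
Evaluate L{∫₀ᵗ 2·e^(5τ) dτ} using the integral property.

L{∫₀ᵗ f(τ)dτ} = F(s)/s with F(s) = 2/(s-5), so L{∫₀ᵗ 2·e^(5τ) dτ} = 2/(s(s-5))

Final answer: 2/(s(s-5))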